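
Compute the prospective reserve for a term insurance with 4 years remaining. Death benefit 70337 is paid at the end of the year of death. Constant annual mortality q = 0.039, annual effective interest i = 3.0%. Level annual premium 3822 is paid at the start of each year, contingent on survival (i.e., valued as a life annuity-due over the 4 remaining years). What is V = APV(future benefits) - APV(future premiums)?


v = 1/(1+i) = 0.970874
APV(future benefits) per unit = sum_{k=0}^{3} k_p_x * q * v^(k+1) = 0.136905
APV(future benefits) = 70337 * 0.136905 = 9629.5196
Life annuity-due factor ä_{x:4} = sum_{k=0}^{3} k_p_x * v^k = 3.615708
APV(future premiums) = 3822 * 3.615708 = 13819.2376
V = 9629.5196 - 13819.2376
= -4189.7179


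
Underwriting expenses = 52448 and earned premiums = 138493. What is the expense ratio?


Expense ratio = expenses / premiums
= 52448 / 138493
= 0.3787


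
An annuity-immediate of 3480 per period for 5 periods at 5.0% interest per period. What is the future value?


FV = PMT * ((1+i)^n - 1) / i
= 3480 * ((1.05)^5 - 1) / 0.05
= 3480 * (1.276282 - 1) / 0.05
= 19229.1968


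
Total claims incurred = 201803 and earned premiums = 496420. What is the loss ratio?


Loss ratio = claims / premiums
= 201803 / 496420
= 0.4065


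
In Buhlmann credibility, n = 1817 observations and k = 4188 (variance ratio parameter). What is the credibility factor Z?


Z = n / (n + k)
= 1817 / (1817 + 4188)
= 1817 / 6005
= 0.3026


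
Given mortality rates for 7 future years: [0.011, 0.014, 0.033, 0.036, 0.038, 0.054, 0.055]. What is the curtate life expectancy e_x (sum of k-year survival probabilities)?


e_x = sum_{k=1}^{n} k_p_x
k_p_x values:
  1_p_x = 0.989
  2_p_x = 0.975154
  3_p_x = 0.942974
  4_p_x = 0.909027
  5_p_x = 0.874484
  6_p_x = 0.827262
  7_p_x = 0.781762
e_x = 6.2997


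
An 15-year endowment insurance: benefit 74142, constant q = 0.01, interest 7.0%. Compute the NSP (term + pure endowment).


Term component = 6378.7632
Pure endowment = 15_p_x * v^15 * benefit = 0.860058 * 0.362446 * 74142 = 23111.8947
NSP = 29490.6579


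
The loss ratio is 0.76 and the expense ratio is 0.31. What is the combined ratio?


Combined ratio = loss ratio + expense ratio
= 0.76 + 0.31
= 1.07


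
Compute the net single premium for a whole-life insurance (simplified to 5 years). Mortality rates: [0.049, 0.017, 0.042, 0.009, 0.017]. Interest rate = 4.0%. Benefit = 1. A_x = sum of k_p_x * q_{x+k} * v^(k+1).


v = 0.961538
Year 0: k_p_x=1.0, q=0.049, term=0.047115
Year 1: k_p_x=0.951, q=0.017, term=0.014947
Year 2: k_p_x=0.934833, q=0.042, term=0.034905
Year 3: k_p_x=0.89557, q=0.009, term=0.00689
Year 4: k_p_x=0.88751, q=0.017, term=0.012401
A_x = 0.1163


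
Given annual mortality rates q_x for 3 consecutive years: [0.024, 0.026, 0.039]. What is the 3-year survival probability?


p_k = 1 - q_k for each year
Survival = product of (1 - q_k)
= 0.976 * 0.974 * 0.961
= 0.9135


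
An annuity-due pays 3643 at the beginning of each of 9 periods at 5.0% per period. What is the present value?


PV_due = PMT * (1-(1+i)^(-n))/i * (1+i)
PV_immediate = 25893.7944
PV_due = 25893.7944 * 1.05
= 27188.4841


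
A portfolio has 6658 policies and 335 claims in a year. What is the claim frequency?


frequency = claims / policies
= 335 / 6658
= 0.0503


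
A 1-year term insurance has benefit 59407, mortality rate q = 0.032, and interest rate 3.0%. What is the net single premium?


NSP = benefit * q * v
v = 1/(1+i) = 0.970874
NSP = 59407 * 0.032 * 0.970874
= 1845.6544


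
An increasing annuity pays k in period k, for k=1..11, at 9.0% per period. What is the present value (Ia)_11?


(Ia)_n = sum_{k=1}^{n} k * v^k, v = 1/(1+i)
v = 0.917431
Sum computed term by term:
(Ia)_11 = 35.0533


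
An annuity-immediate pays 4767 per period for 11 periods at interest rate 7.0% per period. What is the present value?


PV = PMT * (1 - (1+i)^(-n)) / i
= 4767 * (1 - (1+0.07)^(-11)) / 0.07
= 4767 * (1 - 0.475093) / 0.07
= 4767 * 7.498674
= 35746.1806


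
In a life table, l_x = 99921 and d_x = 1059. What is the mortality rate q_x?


q_x = d_x / l_x
= 1059 / 99921
= 0.0106


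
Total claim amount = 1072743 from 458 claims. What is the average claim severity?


severity = total / number
= 1072743 / 458
= 2342.2336


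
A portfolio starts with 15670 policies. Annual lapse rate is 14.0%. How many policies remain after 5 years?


remaining = initial * (1 - lapse)^years
= 15670 * (1 - 0.14)^5
= 15670 * 0.470427
= 7371.5914


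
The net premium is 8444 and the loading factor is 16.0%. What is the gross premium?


Gross = net * (1 + loading)
= 8444 * (1 + 0.16)
= 8444 * 1.16
= 9795.04


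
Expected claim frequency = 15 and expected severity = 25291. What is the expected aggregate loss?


E[S] = E[N] * E[X]
= 15 * 25291
= 379365


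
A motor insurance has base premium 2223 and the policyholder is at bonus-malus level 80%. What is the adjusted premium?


adjusted = base * BM_level / 100
= 2223 * 80 / 100
= 2223 * 0.8
= 1778.4


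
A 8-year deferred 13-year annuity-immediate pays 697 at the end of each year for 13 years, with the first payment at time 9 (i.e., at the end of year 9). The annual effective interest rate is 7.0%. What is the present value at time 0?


PV at time 8 of the 13-year annuity-immediate:
a_n = 697 * (1-(1+0.07)^(-13))/0.07 = 5825.2826
Discount back 8 years to time 0:
PV = 5825.2826 * (1+0.07)^(-8)
= 5825.2826 * 0.582009
= 3390.3675


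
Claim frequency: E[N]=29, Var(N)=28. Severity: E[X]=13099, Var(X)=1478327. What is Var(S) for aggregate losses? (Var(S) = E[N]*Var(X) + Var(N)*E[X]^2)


Var(S) = E[N]*Var(X) + Var(N)*E[X]^2
= 29*1478327 + 28*13099^2
= 42871483 + 4804346428
= 4.8472e+09


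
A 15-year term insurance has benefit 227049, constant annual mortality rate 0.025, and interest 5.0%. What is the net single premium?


NSP = benefit * sum_{k=0}^{n-1} k_p_x * q * v^(k+1)
With constant q=0.025, v=0.952381
Sum = 0.223658
NSP = 227049 * 0.223658
= 50781.3521


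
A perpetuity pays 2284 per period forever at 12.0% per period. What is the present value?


PV = PMT / i
= 2284 / 0.12
= 19033.3333


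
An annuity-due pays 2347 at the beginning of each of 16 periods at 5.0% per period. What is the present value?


PV_due = PMT * (1-(1+i)^(-n))/i * (1+i)
PV_immediate = 25436.2452
PV_due = 25436.2452 * 1.05
= 26708.0574


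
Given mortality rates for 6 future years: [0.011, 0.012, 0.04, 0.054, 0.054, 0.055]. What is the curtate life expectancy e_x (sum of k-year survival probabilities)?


e_x = sum_{k=1}^{n} k_p_x
k_p_x values:
  1_p_x = 0.989
  2_p_x = 0.977132
  3_p_x = 0.938047
  4_p_x = 0.887392
  5_p_x = 0.839473
  6_p_x = 0.793302
e_x = 5.4243


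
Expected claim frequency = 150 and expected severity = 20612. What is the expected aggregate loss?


E[S] = E[N] * E[X]
= 150 * 20612
= 3.0918e+06


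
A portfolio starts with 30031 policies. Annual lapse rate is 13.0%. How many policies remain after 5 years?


remaining = initial * (1 - lapse)^years
= 30031 * (1 - 0.13)^5
= 30031 * 0.498421
= 14968.0787


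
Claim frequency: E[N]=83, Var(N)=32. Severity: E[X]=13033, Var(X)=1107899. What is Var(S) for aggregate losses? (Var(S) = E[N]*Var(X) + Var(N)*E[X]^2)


Var(S) = E[N]*Var(X) + Var(N)*E[X]^2
= 83*1107899 + 32*13033^2
= 91955617 + 5435490848
= 5.5274e+09


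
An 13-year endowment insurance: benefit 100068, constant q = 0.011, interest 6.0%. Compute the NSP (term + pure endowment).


Term component = 9208.3572
Pure endowment = 13_p_x * v^13 * benefit = 0.866068 * 0.468839 * 100068 = 40632.2397
NSP = 49840.597


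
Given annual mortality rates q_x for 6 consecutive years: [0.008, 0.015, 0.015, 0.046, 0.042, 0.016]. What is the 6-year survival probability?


p_k = 1 - q_k for each year
Survival = product of (1 - q_k)
= 0.992 * 0.985 * 0.985 * 0.954 * 0.958 * 0.984
= 0.8656


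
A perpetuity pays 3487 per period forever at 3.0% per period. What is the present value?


PV = PMT / i
= 3487 / 0.03
= 116233.3333


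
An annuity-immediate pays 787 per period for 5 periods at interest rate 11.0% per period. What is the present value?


PV = PMT * (1 - (1+i)^(-n)) / i
= 787 * (1 - (1+0.11)^(-5)) / 0.11
= 787 * (1 - 0.593451) / 0.11
= 787 * 3.695897
= 2908.671


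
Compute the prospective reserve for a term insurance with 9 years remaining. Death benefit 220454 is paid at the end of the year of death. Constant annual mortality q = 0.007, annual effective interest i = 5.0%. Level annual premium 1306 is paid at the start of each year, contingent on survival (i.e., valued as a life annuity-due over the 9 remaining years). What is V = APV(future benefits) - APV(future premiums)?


v = 1/(1+i) = 0.952381
APV(future benefits) per unit = sum_{k=0}^{8} k_p_x * q * v^(k+1) = 0.048494
APV(future benefits) = 220454 * 0.048494 = 10690.778
Life annuity-due factor ä_{x:9} = sum_{k=0}^{8} k_p_x * v^k = 7.274156
APV(future premiums) = 1306 * 7.274156 = 9500.0473
V = 10690.778 - 9500.0473
= 1190.7308


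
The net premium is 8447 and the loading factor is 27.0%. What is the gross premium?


Gross = net * (1 + loading)
= 8447 * (1 + 0.27)
= 8447 * 1.27
= 10727.69


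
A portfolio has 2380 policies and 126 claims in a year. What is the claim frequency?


frequency = claims / policies
= 126 / 2380
= 0.0529


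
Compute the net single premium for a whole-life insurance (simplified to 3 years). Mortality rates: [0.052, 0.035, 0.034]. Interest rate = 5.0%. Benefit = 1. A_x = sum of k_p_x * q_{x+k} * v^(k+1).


v = 0.952381
Year 0: k_p_x=1.0, q=0.052, term=0.049524
Year 1: k_p_x=0.948, q=0.035, term=0.030095
Year 2: k_p_x=0.91482, q=0.034, term=0.026869
A_x = 0.1065


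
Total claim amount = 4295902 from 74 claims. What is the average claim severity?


severity = total / number
= 4295902 / 74
= 58052.7297


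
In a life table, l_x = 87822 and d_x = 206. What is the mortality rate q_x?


q_x = d_x / l_x
= 206 / 87822
= 0.0023


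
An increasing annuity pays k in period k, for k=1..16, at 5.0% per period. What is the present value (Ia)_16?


(Ia)_n = sum_{k=1}^{n} k * v^k, v = 1/(1+i)
v = 0.952381
Sum computed term by term:
(Ia)_16 = 80.9975


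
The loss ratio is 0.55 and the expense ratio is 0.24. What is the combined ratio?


Combined ratio = loss ratio + expense ratio
= 0.55 + 0.24
= 0.79


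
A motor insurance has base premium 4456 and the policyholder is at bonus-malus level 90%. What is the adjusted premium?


adjusted = base * BM_level / 100
= 4456 * 90 / 100
= 4456 * 0.9
= 4010.4


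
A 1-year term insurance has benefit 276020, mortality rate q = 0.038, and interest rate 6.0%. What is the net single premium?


NSP = benefit * q * v
v = 1/(1+i) = 0.943396
NSP = 276020 * 0.038 * 0.943396
= 9895.0566


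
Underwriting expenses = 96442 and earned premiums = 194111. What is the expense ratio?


Expense ratio = expenses / premiums
= 96442 / 194111
= 0.4968


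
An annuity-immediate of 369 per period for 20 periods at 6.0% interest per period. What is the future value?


FV = PMT * ((1+i)^n - 1) / i
= 369 * ((1.06)^20 - 1) / 0.06
= 369 * (3.207135 - 1) / 0.06
= 13573.8832


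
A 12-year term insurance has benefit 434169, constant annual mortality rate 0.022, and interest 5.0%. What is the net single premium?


NSP = benefit * sum_{k=0}^{n-1} k_p_x * q * v^(k+1)
With constant q=0.022, v=0.952381
Sum = 0.175273
NSP = 434169 * 0.175273
= 76098.2875


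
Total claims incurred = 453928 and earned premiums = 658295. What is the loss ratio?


Loss ratio = claims / premiums
= 453928 / 658295
= 0.6896


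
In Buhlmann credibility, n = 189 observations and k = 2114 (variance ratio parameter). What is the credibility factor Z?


Z = n / (n + k)
= 189 / (189 + 2114)
= 189 / 2303
= 0.0821


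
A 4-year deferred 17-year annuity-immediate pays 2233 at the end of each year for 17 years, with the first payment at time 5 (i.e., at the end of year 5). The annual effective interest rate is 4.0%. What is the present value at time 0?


PV at time 4 of the 17-year annuity-immediate:
a_n = 2233 * (1-(1+0.04)^(-17))/0.04 = 27165.9386
Discount back 4 years to time 0:
PV = 27165.9386 * (1+0.04)^(-4)
= 27165.9386 * 0.854804
= 23221.5581


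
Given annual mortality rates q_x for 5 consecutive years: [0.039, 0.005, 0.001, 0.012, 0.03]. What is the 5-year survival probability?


p_k = 1 - q_k for each year
Survival = product of (1 - q_k)
= 0.961 * 0.995 * 0.999 * 0.988 * 0.97
= 0.9155


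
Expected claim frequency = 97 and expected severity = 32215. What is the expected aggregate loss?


E[S] = E[N] * E[X]
= 97 * 32215
= 3.1249e+06


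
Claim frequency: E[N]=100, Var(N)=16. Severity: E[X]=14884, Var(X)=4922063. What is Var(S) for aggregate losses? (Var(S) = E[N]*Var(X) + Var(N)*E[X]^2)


Var(S) = E[N]*Var(X) + Var(N)*E[X]^2
= 100*4922063 + 16*14884^2
= 492206300 + 3544535296
= 4.0367e+09


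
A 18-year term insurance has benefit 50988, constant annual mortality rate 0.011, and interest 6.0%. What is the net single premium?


NSP = benefit * sum_{k=0}^{n-1} k_p_x * q * v^(k+1)
With constant q=0.011, v=0.943396
Sum = 0.11045
NSP = 50988 * 0.11045
= 5631.6175


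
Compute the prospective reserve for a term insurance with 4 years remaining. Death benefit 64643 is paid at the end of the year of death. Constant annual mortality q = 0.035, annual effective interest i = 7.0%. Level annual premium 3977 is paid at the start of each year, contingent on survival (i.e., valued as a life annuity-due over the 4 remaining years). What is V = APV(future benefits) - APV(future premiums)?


v = 1/(1+i) = 0.934579
APV(future benefits) per unit = sum_{k=0}^{3} k_p_x * q * v^(k+1) = 0.112811
APV(future benefits) = 64643 * 0.112811 = 7292.4313
Life annuity-due factor ä_{x:4} = sum_{k=0}^{3} k_p_x * v^k = 3.448789
APV(future premiums) = 3977 * 3.448789 = 13715.8324
V = 7292.4313 - 13715.8324
= -6423.4011


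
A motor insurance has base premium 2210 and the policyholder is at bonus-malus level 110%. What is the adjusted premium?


adjusted = base * BM_level / 100
= 2210 * 110 / 100
= 2210 * 1.1
= 2431.0


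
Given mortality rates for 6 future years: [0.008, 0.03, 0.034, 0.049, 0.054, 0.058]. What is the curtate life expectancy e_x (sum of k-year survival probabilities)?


e_x = sum_{k=1}^{n} k_p_x
k_p_x values:
  1_p_x = 0.992
  2_p_x = 0.96224
  3_p_x = 0.929524
  4_p_x = 0.883977
  5_p_x = 0.836242
  6_p_x = 0.78774
e_x = 5.3917


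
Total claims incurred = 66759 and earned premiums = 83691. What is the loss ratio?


Loss ratio = claims / premiums
= 66759 / 83691
= 0.7977


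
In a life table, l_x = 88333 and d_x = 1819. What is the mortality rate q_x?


q_x = d_x / l_x
= 1819 / 88333
= 0.0206


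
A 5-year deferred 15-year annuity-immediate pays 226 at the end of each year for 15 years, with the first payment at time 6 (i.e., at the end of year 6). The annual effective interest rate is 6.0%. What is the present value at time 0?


PV at time 5 of the 15-year annuity-immediate:
a_n = 226 * (1-(1+0.06)^(-15))/0.06 = 2194.9683
Discount back 5 years to time 0:
PV = 2194.9683 * (1+0.06)^(-5)
= 2194.9683 * 0.747258
= 1640.208


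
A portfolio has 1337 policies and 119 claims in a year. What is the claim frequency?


frequency = claims / policies
= 119 / 1337
= 0.089


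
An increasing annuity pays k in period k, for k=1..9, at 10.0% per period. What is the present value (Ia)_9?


(Ia)_n = sum_{k=1}^{n} k * v^k, v = 1/(1+i)
v = 0.909091
Sum computed term by term:
(Ia)_9 = 25.1805


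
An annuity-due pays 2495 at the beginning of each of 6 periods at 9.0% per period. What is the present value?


PV_due = PMT * (1-(1+i)^(-n))/i * (1+i)
PV_immediate = 11192.3669
PV_due = 11192.3669 * 1.09
= 12199.6799


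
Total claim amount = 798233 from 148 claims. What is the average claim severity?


severity = total / number
= 798233 / 148
= 5393.4662


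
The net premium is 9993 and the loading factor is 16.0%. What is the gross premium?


Gross = net * (1 + loading)
= 9993 * (1 + 0.16)
= 9993 * 1.16
= 11591.88


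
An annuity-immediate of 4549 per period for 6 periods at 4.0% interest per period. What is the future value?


FV = PMT * ((1+i)^n - 1) / i
= 4549 * ((1.04)^6 - 1) / 0.04
= 4549 * (1.265319 - 1) / 0.04
= 30173.4054


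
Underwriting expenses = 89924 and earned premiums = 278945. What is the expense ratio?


Expense ratio = expenses / premiums
= 89924 / 278945
= 0.3224


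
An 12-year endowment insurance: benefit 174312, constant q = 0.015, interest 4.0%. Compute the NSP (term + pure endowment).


Term component = 22771.6586
Pure endowment = 12_p_x * v^12 * benefit = 0.834132 * 0.624597 * 174312 = 90815.9186
NSP = 113587.5772


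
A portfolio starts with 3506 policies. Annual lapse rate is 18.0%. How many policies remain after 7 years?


remaining = initial * (1 - lapse)^years
= 3506 * (1 - 0.18)^7
= 3506 * 0.249285
= 873.9949


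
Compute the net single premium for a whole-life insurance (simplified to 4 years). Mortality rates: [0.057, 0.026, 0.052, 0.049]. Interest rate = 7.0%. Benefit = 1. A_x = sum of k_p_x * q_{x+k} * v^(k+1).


v = 0.934579
Year 0: k_p_x=1.0, q=0.057, term=0.053271
Year 1: k_p_x=0.943, q=0.026, term=0.021415
Year 2: k_p_x=0.918482, q=0.052, term=0.038987
Year 3: k_p_x=0.870721, q=0.049, term=0.032549
A_x = 0.1462


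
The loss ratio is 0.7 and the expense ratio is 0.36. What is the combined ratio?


Combined ratio = loss ratio + expense ratio
= 0.7 + 0.36
= 1.06


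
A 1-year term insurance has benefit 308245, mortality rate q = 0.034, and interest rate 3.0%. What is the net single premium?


NSP = benefit * q * v
v = 1/(1+i) = 0.970874
NSP = 308245 * 0.034 * 0.970874
= 10175.0777


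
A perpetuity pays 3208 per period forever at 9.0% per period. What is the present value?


PV = PMT / i
= 3208 / 0.09
= 35644.4444


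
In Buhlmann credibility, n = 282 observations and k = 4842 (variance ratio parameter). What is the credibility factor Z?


Z = n / (n + k)
= 282 / (282 + 4842)
= 282 / 5124
= 0.055


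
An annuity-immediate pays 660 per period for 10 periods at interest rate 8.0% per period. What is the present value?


PV = PMT * (1 - (1+i)^(-n)) / i
= 660 * (1 - (1+0.08)^(-10)) / 0.08
= 660 * (1 - 0.463193) / 0.08
= 660 * 6.710081
= 4428.6537


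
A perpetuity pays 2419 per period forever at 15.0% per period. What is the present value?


PV = PMT / i
= 2419 / 0.15
= 16126.6667


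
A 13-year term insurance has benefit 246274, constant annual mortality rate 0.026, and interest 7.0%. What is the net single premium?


NSP = benefit * sum_{k=0}^{n-1} k_p_x * q * v^(k+1)
With constant q=0.026, v=0.934579
Sum = 0.191038
NSP = 246274 * 0.191038
= 47047.6041


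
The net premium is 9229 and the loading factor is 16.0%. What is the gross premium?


Gross = net * (1 + loading)
= 9229 * (1 + 0.16)
= 9229 * 1.16
= 10705.64


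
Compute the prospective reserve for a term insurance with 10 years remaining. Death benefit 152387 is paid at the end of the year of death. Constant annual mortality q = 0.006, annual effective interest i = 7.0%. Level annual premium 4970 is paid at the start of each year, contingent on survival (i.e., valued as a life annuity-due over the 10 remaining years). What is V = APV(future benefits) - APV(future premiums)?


v = 1/(1+i) = 0.934579
APV(future benefits) per unit = sum_{k=0}^{9} k_p_x * q * v^(k+1) = 0.041159
APV(future benefits) = 152387 * 0.041159 = 6272.0225
Life annuity-due factor ä_{x:10} = sum_{k=0}^{9} k_p_x * v^k = 7.339935
APV(future premiums) = 4970 * 7.339935 = 36479.477
V = 6272.0225 - 36479.477
= -30207.4545


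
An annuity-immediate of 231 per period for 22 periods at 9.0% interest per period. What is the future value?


FV = PMT * ((1+i)^n - 1) / i
= 231 * ((1.09)^22 - 1) / 0.09
= 231 * (6.6586 - 1) / 0.09
= 14523.7411


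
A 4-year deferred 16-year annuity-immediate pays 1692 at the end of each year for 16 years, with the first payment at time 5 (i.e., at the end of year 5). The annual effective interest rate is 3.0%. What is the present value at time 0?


PV at time 4 of the 16-year annuity-immediate:
a_n = 1692 * (1-(1+0.03)^(-16))/0.03 = 21253.3846
Discount back 4 years to time 0:
PV = 21253.3846 * (1+0.03)^(-4)
= 21253.3846 * 0.888487
= 18883.357


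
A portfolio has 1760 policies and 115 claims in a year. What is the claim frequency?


frequency = claims / policies
= 115 / 1760
= 0.0653


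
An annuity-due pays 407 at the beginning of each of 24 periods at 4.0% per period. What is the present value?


PV_due = PMT * (1-(1+i)^(-n))/i * (1+i)
PV_immediate = 6205.514
PV_due = 6205.514 * 1.04
= 6453.7346


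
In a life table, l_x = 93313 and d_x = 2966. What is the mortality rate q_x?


q_x = d_x / l_x
= 2966 / 93313
= 0.0318


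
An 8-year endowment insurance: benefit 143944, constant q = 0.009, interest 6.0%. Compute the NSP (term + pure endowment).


Term component = 7817.3547
Pure endowment = 8_p_x * v^8 * benefit = 0.930228 * 0.627412 * 143944 = 84010.9471
NSP = 91828.3018


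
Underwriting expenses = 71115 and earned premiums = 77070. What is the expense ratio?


Expense ratio = expenses / premiums
= 71115 / 77070
= 0.9227


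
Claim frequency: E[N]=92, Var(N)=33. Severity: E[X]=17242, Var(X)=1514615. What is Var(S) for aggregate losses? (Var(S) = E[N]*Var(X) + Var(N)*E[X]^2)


Var(S) = E[N]*Var(X) + Var(N)*E[X]^2
= 92*1514615 + 33*17242^2
= 139344580 + 9810456612
= 9.9498e+09


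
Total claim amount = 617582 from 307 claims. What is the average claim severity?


severity = total / number
= 617582 / 307
= 2011.6678


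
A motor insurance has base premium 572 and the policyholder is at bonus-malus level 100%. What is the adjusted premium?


adjusted = base * BM_level / 100
= 572 * 100 / 100
= 572 * 1.0
= 572.0


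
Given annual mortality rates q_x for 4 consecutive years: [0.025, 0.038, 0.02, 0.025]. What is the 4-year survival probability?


p_k = 1 - q_k for each year
Survival = product of (1 - q_k)
= 0.975 * 0.962 * 0.98 * 0.975
= 0.8962


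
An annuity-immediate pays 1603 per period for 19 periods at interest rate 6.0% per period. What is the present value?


PV = PMT * (1 - (1+i)^(-n)) / i
= 1603 * (1 - (1+0.06)^(-19)) / 0.06
= 1603 * (1 - 0.330513) / 0.06
= 1603 * 11.158116
= 17886.4607


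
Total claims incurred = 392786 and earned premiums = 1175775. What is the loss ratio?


Loss ratio = claims / premiums
= 392786 / 1175775
= 0.3341


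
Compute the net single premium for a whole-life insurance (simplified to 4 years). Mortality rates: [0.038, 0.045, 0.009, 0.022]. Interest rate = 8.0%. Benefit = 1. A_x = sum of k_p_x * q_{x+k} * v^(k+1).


v = 0.925926
Year 0: k_p_x=1.0, q=0.038, term=0.035185
Year 1: k_p_x=0.962, q=0.045, term=0.037114
Year 2: k_p_x=0.91871, q=0.009, term=0.006564
Year 3: k_p_x=0.910442, q=0.022, term=0.014722
A_x = 0.0936


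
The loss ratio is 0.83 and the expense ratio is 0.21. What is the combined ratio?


Combined ratio = loss ratio + expense ratio
= 0.83 + 0.21
= 1.04


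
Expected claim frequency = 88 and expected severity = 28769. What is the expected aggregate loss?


E[S] = E[N] * E[X]
= 88 * 28769
= 2.5317e+06


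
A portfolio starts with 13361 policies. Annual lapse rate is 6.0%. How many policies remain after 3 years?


remaining = initial * (1 - lapse)^years
= 13361 * (1 - 0.06)^3
= 13361 * 0.830584
= 11097.4328


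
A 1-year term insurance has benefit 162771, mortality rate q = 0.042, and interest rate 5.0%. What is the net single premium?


NSP = benefit * q * v
v = 1/(1+i) = 0.952381
NSP = 162771 * 0.042 * 0.952381
= 6510.84


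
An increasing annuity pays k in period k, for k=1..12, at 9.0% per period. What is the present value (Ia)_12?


(Ia)_n = sum_{k=1}^{n} k * v^k, v = 1/(1+i)
v = 0.917431
Sum computed term by term:
(Ia)_12 = 39.3197


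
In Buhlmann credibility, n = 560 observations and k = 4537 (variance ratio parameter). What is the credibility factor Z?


Z = n / (n + k)
= 560 / (560 + 4537)
= 560 / 5097
= 0.1099


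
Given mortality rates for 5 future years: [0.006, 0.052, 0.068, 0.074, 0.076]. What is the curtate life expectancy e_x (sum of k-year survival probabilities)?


e_x = sum_{k=1}^{n} k_p_x
k_p_x values:
  1_p_x = 0.994
  2_p_x = 0.942312
  3_p_x = 0.878235
  4_p_x = 0.813245
  5_p_x = 0.751439
e_x = 4.3792


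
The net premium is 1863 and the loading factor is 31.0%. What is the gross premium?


Gross = net * (1 + loading)
= 1863 * (1 + 0.31)
= 1863 * 1.31
= 2440.53


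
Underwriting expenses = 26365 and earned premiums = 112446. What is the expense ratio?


Expense ratio = expenses / premiums
= 26365 / 112446
= 0.2345


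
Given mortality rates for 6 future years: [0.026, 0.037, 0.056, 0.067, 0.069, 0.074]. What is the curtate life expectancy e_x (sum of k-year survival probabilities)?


e_x = sum_{k=1}^{n} k_p_x
k_p_x values:
  1_p_x = 0.974
  2_p_x = 0.937962
  3_p_x = 0.885436
  4_p_x = 0.826112
  5_p_x = 0.76911
  6_p_x = 0.712196
e_x = 5.1048


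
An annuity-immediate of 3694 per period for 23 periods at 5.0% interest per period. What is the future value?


FV = PMT * ((1+i)^n - 1) / i
= 3694 * ((1.05)^23 - 1) / 0.05
= 3694 * (3.071524 - 1) / 0.05
= 153044.1751


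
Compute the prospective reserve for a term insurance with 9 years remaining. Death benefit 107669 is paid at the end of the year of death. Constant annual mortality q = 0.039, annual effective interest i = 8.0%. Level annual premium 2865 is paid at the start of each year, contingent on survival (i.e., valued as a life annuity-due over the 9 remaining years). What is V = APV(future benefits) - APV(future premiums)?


v = 1/(1+i) = 0.925926
APV(future benefits) per unit = sum_{k=0}^{8} k_p_x * q * v^(k+1) = 0.213123
APV(future benefits) = 107669 * 0.213123 = 22946.7672
Life annuity-due factor ä_{x:9} = sum_{k=0}^{8} k_p_x * v^k = 5.901875
APV(future premiums) = 2865 * 5.901875 = 16908.8708
V = 22946.7672 - 16908.8708
= 6037.8964


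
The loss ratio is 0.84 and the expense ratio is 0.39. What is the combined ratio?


Combined ratio = loss ratio + expense ratio
= 0.84 + 0.39
= 1.23


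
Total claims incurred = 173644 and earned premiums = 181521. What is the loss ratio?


Loss ratio = claims / premiums
= 173644 / 181521
= 0.9566


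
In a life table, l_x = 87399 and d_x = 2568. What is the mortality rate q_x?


q_x = d_x / l_x
= 2568 / 87399
= 0.0294


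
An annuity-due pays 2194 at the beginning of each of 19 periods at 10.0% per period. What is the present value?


PV_due = PMT * (1-(1+i)^(-n))/i * (1+i)
PV_immediate = 18352.6347
PV_due = 18352.6347 * 1.1
= 20187.8981


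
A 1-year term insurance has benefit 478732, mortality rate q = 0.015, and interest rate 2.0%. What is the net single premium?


NSP = benefit * q * v
v = 1/(1+i) = 0.980392
NSP = 478732 * 0.015 * 0.980392
= 7040.1765


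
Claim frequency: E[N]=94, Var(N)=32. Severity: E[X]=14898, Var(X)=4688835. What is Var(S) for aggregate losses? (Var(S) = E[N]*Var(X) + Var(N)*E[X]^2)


Var(S) = E[N]*Var(X) + Var(N)*E[X]^2
= 94*4688835 + 32*14898^2
= 440750490 + 7102412928
= 7.5432e+09


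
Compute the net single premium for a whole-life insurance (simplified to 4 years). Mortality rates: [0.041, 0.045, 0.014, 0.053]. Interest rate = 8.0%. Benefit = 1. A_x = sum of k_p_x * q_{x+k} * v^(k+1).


v = 0.925926
Year 0: k_p_x=1.0, q=0.041, term=0.037963
Year 1: k_p_x=0.959, q=0.045, term=0.036998
Year 2: k_p_x=0.915845, q=0.014, term=0.010178
Year 3: k_p_x=0.903023, q=0.053, term=0.035179
A_x = 0.1203


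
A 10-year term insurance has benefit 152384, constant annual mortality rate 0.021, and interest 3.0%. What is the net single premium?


NSP = benefit * sum_{k=0}^{n-1} k_p_x * q * v^(k+1)
With constant q=0.021, v=0.970874
Sum = 0.163963
NSP = 152384 * 0.163963
= 24985.3815


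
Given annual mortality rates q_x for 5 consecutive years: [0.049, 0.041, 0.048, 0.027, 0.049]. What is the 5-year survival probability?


p_k = 1 - q_k for each year
Survival = product of (1 - q_k)
= 0.951 * 0.959 * 0.952 * 0.973 * 0.951
= 0.8034


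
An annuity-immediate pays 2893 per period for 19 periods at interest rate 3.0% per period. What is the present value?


PV = PMT * (1 - (1+i)^(-n)) / i
= 2893 * (1 - (1+0.03)^(-19)) / 0.03
= 2893 * (1 - 0.570286) / 0.03
= 2893 * 14.323799
= 41438.7508


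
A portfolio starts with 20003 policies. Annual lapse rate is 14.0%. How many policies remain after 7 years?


remaining = initial * (1 - lapse)^years
= 20003 * (1 - 0.14)^7
= 20003 * 0.347928
= 6959.6002


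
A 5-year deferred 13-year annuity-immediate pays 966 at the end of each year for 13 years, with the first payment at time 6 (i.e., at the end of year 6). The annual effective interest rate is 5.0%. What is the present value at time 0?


PV at time 5 of the 13-year annuity-immediate:
a_n = 966 * (1-(1+0.05)^(-13))/0.05 = 9074.1915
Discount back 5 years to time 0:
PV = 9074.1915 * (1+0.05)^(-5)
= 9074.1915 * 0.783526
= 7109.8665


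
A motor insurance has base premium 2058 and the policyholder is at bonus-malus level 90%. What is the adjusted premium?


adjusted = base * BM_level / 100
= 2058 * 90 / 100
= 2058 * 0.9
= 1852.2


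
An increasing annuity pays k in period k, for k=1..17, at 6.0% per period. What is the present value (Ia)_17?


(Ia)_n = sum_{k=1}^{n} k * v^k, v = 1/(1+i)
v = 0.943396
Sum computed term by term:
(Ia)_17 = 79.8783


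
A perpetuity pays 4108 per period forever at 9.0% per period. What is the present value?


PV = PMT / i
= 4108 / 0.09
= 45644.4444


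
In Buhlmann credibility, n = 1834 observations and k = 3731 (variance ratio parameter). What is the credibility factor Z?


Z = n / (n + k)
= 1834 / (1834 + 3731)
= 1834 / 5565
= 0.3296


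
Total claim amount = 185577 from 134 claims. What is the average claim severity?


severity = total / number
= 185577 / 134
= 1384.903


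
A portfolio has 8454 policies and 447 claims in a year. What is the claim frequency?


frequency = claims / policies
= 447 / 8454
= 0.0529


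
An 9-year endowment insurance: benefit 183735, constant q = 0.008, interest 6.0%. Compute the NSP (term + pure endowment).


Term component = 9713.7375
Pure endowment = 9_p_x * v^9 * benefit = 0.930262 * 0.591898 * 183735 = 101168.2309
NSP = 110881.9684


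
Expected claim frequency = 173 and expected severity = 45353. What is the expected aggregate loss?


E[S] = E[N] * E[X]
= 173 * 45353
= 7.8461e+06


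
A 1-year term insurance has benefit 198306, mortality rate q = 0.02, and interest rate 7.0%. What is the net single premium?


NSP = benefit * q * v
v = 1/(1+i) = 0.934579
NSP = 198306 * 0.02 * 0.934579
= 3706.6542


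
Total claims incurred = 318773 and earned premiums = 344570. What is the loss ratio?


Loss ratio = claims / premiums
= 318773 / 344570
= 0.9251


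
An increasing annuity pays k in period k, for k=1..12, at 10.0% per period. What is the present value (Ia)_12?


(Ia)_n = sum_{k=1}^{n} k * v^k, v = 1/(1+i)
v = 0.909091
Sum computed term by term:
(Ia)_12 = 36.7149


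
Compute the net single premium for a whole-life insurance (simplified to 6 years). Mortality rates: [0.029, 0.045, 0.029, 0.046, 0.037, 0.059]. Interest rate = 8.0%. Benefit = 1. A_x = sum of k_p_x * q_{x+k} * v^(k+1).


v = 0.925926
Year 0: k_p_x=1.0, q=0.029, term=0.026852
Year 1: k_p_x=0.971, q=0.045, term=0.037461
Year 2: k_p_x=0.927305, q=0.029, term=0.021348
Year 3: k_p_x=0.900413, q=0.046, term=0.030444
Year 4: k_p_x=0.858994, q=0.037, term=0.021631
Year 5: k_p_x=0.827211, q=0.059, term=0.030756
A_x = 0.1685


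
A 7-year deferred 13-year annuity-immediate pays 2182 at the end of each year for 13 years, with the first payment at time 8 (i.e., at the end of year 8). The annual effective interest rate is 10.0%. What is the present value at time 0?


PV at time 7 of the 13-year annuity-immediate:
a_n = 2182 * (1-(1+0.1)^(-13))/0.1 = 15499.5232
Discount back 7 years to time 0:
PV = 15499.5232 * (1+0.1)^(-7)
= 15499.5232 * 0.513158
= 7953.7062


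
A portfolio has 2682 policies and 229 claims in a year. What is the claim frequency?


frequency = claims / policies
= 229 / 2682
= 0.0854


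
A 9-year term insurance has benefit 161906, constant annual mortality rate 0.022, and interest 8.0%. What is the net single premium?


NSP = benefit * sum_{k=0}^{n-1} k_p_x * q * v^(k+1)
With constant q=0.022, v=0.925926
Sum = 0.127366
NSP = 161906 * 0.127366
= 20621.3857


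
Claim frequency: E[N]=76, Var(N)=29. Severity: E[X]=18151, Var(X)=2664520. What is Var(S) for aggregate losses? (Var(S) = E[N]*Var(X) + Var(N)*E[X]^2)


Var(S) = E[N]*Var(X) + Var(N)*E[X]^2
= 76*2664520 + 29*18151^2
= 202503520 + 9554305229
= 9.7568e+09


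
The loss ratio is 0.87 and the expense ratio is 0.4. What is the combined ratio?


Combined ratio = loss ratio + expense ratio
= 0.87 + 0.4
= 1.27


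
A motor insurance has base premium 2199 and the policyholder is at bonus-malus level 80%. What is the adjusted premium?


adjusted = base * BM_level / 100
= 2199 * 80 / 100
= 2199 * 0.8
= 1759.2


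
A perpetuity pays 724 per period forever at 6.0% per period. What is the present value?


PV = PMT / i
= 724 / 0.06
= 12066.6667


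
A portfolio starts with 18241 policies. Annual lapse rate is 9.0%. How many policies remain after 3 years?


remaining = initial * (1 - lapse)^years
= 18241 * (1 - 0.09)^3
= 18241 * 0.753571
= 13745.8886


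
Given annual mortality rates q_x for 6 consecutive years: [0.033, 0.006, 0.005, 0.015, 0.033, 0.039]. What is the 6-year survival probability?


p_k = 1 - q_k for each year
Survival = product of (1 - q_k)
= 0.967 * 0.994 * 0.995 * 0.985 * 0.967 * 0.961
= 0.8754


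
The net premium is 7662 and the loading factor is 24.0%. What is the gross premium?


Gross = net * (1 + loading)
= 7662 * (1 + 0.24)
= 7662 * 1.24
= 9500.88


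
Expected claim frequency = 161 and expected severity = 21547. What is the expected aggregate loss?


E[S] = E[N] * E[X]
= 161 * 21547
= 3.4691e+06


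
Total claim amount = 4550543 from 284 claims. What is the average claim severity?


severity = total / number
= 4550543 / 284
= 16023.0387


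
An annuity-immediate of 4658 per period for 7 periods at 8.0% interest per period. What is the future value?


FV = PMT * ((1+i)^n - 1) / i
= 4658 * ((1.08)^7 - 1) / 0.08
= 4658 * (1.713824 - 1) / 0.08
= 41562.418


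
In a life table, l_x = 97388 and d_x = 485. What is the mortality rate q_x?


q_x = d_x / l_x
= 485 / 97388
= 0.005


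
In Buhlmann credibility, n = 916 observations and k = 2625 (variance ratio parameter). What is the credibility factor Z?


Z = n / (n + k)
= 916 / (916 + 2625)
= 916 / 3541
= 0.2587


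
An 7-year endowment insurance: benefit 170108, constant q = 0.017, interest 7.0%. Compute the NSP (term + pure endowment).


Term component = 14880.7662
Pure endowment = 7_p_x * v^7 * benefit = 0.8869 * 0.62275 * 170108 = 93953.4905
NSP = 108834.2568


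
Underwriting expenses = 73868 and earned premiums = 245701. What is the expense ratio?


Expense ratio = expenses / premiums
= 73868 / 245701
= 0.3006


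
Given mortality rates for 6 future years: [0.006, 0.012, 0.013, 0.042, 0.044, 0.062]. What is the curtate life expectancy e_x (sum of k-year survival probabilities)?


e_x = sum_{k=1}^{n} k_p_x
k_p_x values:
  1_p_x = 0.994
  2_p_x = 0.982072
  3_p_x = 0.969305
  4_p_x = 0.928594
  5_p_x = 0.887736
  6_p_x = 0.832696
e_x = 5.5944


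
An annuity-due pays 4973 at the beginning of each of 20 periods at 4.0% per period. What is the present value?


PV_due = PMT * (1-(1+i)^(-n))/i * (1+i)
PV_immediate = 67584.6929
PV_due = 67584.6929 * 1.04
= 70288.0806


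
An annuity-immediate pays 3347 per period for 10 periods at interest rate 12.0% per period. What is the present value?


PV = PMT * (1 - (1+i)^(-n)) / i
= 3347 * (1 - (1+0.12)^(-10)) / 0.12
= 3347 * (1 - 0.321973) / 0.12
= 3347 * 5.650223
= 18911.2965


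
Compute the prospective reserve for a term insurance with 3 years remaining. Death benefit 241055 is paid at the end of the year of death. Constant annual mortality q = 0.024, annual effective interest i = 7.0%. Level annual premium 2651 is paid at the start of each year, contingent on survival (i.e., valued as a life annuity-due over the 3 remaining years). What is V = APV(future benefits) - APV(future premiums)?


v = 1/(1+i) = 0.934579
APV(future benefits) per unit = sum_{k=0}^{2} k_p_x * q * v^(k+1) = 0.061551
APV(future benefits) = 241055 * 0.061551 = 14837.2712
Life annuity-due factor ä_{x:3} = sum_{k=0}^{2} k_p_x * v^k = 2.744166
APV(future premiums) = 2651 * 2.744166 = 7274.7849
V = 14837.2712 - 7274.7849
= 7562.4863


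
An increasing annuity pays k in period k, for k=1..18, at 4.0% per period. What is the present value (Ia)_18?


(Ia)_n = sum_{k=1}^{n} k * v^k, v = 1/(1+i)
v = 0.961538
Sum computed term by term:
(Ia)_18 = 107.0091


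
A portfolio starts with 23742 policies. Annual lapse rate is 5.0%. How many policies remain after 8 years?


remaining = initial * (1 - lapse)^years
= 23742 * (1 - 0.05)^8
= 23742 * 0.66342
= 15750.9279


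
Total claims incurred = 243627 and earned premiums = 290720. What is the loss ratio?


Loss ratio = claims / premiums
= 243627 / 290720
= 0.838


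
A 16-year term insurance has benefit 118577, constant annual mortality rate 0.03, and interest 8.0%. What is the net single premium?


NSP = benefit * sum_{k=0}^{n-1} k_p_x * q * v^(k+1)
With constant q=0.03, v=0.925926
Sum = 0.223829
NSP = 118577 * 0.223829
= 26540.9351


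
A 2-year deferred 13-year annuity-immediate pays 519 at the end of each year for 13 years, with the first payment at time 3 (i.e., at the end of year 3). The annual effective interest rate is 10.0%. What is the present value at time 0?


PV at time 2 of the 13-year annuity-immediate:
a_n = 519 * (1-(1+0.1)^(-13))/0.1 = 3686.6419
Discount back 2 years to time 0:
PV = 3686.6419 * (1+0.1)^(-2)
= 3686.6419 * 0.826446
= 3046.8115


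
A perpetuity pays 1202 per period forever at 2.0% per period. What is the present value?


PV = PMT / i
= 1202 / 0.02
= 60100.0


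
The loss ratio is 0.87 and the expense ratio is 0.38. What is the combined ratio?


Combined ratio = loss ratio + expense ratio
= 0.87 + 0.38
= 1.25


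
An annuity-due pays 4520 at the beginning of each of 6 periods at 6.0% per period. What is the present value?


PV_due = PMT * (1-(1+i)^(-n))/i * (1+i)
PV_immediate = 22226.306
PV_due = 22226.306 * 1.06
= 23559.8843


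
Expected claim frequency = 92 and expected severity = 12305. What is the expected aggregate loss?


E[S] = E[N] * E[X]
= 92 * 12305
= 1.1321e+06


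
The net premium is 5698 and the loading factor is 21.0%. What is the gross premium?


Gross = net * (1 + loading)
= 5698 * (1 + 0.21)
= 5698 * 1.21
= 6894.58


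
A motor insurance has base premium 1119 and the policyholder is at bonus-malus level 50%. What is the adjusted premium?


adjusted = base * BM_level / 100
= 1119 * 50 / 100
= 1119 * 0.5
= 559.5


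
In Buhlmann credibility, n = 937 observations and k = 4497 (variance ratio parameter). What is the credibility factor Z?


Z = n / (n + k)
= 937 / (937 + 4497)
= 937 / 5434
= 0.1724


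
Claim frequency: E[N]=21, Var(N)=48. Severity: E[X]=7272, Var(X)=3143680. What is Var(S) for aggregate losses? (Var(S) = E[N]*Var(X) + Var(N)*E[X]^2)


Var(S) = E[N]*Var(X) + Var(N)*E[X]^2
= 21*3143680 + 48*7272^2
= 66017280 + 2538335232
= 2.6044e+09
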